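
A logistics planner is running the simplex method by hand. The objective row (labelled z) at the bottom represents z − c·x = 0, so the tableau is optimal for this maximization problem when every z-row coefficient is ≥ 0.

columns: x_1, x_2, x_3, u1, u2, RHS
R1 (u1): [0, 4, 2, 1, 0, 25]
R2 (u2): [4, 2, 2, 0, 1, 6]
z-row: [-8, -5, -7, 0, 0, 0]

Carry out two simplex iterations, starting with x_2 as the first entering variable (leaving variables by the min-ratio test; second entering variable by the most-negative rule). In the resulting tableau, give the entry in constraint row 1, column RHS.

19

Ratio test on column x_2 — row 1: 25/4 = 25/4; row 2: 6/2 = 3. Minimum is 3 at row 2 (u2 leaves); pivot element 2.
Divide row 2 by 2; eliminate column x_2 from the other rows.
Second iteration: most negative z-row entry is -2 in column x_3, so x_3 enters.
Ratio test on column x_3 — row 1: entry -2 ≤ 0; row 2: 3/1 = 3. Minimum is 3 at row 2 (x_2 leaves); pivot element 1.
Divide row 2 by 1; eliminate column x_3 from the other rows.
After both pivots, the entry at constraint row 1, column RHS is 19.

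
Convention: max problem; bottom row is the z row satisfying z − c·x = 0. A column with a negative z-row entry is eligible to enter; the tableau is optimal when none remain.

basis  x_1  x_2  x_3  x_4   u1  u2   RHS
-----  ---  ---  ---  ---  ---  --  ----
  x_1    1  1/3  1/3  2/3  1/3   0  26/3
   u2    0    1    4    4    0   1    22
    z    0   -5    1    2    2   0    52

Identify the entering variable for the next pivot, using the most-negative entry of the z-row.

Negative z-row entries: x_2: -5.
The most negative is -5 in column x_2, so x_2 enters.

x_2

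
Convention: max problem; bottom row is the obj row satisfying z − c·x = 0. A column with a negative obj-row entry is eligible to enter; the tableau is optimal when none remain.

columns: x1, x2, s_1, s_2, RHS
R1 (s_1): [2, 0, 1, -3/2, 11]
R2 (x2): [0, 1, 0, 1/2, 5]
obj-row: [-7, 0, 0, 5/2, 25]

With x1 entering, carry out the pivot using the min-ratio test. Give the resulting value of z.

127/2

Ratio test on column x1 — row 1: 11/2 = 11/2; row 2: entry 0 ≤ 0. Minimum is 11/2 at row 1 (s_1 leaves); pivot element 2.
Pivot on row 1; the obj-row RHS becomes 25 − (-7)·(11/2) = 127/2.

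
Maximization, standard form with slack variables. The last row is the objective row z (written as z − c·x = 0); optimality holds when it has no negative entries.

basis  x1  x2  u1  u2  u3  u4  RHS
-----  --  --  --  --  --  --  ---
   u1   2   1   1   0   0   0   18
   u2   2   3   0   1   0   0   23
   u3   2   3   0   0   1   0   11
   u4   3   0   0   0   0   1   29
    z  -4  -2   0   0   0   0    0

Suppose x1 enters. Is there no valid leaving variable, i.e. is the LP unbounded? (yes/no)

Column x1 has positive entries in row(s) 1, 2, 3, 4, so the ratio test bounds it — not unbounded.

no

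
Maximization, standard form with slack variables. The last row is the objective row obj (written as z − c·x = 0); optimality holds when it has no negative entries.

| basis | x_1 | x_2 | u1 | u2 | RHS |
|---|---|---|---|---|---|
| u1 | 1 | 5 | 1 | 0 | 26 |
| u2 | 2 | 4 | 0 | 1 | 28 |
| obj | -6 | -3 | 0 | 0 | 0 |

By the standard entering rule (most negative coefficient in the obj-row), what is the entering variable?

Negative obj-row entries: x_1: -6, x_2: -3.
The most negative is -6 in column x_1, so x_1 enters.

x_1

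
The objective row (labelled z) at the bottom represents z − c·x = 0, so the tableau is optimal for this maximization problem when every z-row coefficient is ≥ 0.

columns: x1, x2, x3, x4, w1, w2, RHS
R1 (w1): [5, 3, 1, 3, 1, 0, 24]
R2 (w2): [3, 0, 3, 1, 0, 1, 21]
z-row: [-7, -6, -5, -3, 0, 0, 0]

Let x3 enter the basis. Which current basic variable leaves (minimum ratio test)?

Column x3 entries and ratios — w1: 24/1 = 24; w2: 21/3 = 7.
Smallest ratio is 7 in the row of w2, so w2 leaves.

w2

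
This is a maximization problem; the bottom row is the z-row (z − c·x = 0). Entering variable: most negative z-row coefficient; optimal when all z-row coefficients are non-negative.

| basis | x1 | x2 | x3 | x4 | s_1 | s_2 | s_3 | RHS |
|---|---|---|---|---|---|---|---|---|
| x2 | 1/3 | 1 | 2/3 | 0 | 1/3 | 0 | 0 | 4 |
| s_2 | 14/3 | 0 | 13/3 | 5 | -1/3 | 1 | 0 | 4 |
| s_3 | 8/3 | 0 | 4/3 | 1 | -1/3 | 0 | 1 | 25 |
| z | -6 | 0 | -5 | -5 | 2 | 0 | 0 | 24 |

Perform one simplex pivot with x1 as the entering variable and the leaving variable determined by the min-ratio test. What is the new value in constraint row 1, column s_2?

Ratio test on column x1 — row 1: 4/(1/3) = 12; row 2: 4/(14/3) = 6/7; row 3: 25/(8/3) = 75/8. Minimum is 6/7 at row 2 (s_2 leaves); pivot element 14/3.
Divide row 2 by 14/3; eliminate column x1 from the other rows.
Row 1 update in column s_2: 0 − (1/3)·(3/14) = -1/14.

-1/14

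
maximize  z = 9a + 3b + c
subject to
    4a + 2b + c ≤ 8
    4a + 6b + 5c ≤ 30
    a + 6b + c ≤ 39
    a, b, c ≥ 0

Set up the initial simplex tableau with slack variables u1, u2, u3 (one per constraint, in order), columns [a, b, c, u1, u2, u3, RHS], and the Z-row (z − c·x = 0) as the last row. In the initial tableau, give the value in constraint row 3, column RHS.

The RHS of constraint 3 is b_3 = 39.

39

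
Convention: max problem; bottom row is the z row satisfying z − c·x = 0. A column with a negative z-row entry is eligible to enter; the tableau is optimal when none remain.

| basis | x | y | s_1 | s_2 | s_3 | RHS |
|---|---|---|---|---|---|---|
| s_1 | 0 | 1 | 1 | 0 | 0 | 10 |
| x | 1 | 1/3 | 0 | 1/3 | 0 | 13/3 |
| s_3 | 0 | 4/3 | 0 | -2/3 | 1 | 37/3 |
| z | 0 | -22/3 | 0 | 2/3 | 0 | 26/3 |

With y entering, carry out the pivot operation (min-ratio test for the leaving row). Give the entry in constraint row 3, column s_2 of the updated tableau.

-1/2

Ratio test on column y — row 1: 10/1 = 10; row 2: (13/3)/(1/3) = 13; row 3: (37/3)/(4/3) = 37/4. Minimum is 37/4 at row 3 (s_3 leaves); pivot element 4/3.
Divide row 3 by 4/3; eliminate column y from the other rows.
In the new row 3, the s_2 entry is the old entry divided by the pivot: (-2/3)/(4/3) = -1/2.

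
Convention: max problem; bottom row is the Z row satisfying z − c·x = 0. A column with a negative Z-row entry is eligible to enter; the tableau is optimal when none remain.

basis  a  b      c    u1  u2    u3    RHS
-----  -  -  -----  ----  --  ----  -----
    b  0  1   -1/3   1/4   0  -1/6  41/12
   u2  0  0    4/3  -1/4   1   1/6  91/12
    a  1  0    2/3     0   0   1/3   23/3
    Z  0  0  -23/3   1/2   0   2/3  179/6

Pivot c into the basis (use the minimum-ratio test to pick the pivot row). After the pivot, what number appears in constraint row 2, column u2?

3/4

Ratio test on column c — row 1: entry -1/3 ≤ 0; row 2: (91/12)/(4/3) = 91/16; row 3: (23/3)/(2/3) = 23/2. Minimum is 91/16 at row 2 (u2 leaves); pivot element 4/3.
Divide row 2 by 4/3; eliminate column c from the other rows.
In the new row 2, the u2 entry is the old entry divided by the pivot: 1/(4/3) = 3/4.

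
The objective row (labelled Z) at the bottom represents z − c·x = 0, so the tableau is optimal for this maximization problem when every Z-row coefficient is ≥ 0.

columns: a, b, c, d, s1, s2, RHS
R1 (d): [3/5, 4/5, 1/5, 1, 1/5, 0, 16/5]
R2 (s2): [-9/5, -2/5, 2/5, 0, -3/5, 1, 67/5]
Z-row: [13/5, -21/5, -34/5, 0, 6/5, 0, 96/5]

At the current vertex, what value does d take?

16/5

d is basic (row 1); its value is the RHS of that row, 16/5.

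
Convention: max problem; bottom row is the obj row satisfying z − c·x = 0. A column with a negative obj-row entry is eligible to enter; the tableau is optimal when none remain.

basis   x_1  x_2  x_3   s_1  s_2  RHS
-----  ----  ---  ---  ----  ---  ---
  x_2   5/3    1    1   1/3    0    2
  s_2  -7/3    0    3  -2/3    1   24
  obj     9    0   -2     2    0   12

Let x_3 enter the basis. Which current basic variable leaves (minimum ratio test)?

x_2

Column x_3 entries and ratios — x_2: 2/1 = 2; s_2: 24/3 = 8.
Smallest ratio is 2 in the row of x_2, so x_2 leaves.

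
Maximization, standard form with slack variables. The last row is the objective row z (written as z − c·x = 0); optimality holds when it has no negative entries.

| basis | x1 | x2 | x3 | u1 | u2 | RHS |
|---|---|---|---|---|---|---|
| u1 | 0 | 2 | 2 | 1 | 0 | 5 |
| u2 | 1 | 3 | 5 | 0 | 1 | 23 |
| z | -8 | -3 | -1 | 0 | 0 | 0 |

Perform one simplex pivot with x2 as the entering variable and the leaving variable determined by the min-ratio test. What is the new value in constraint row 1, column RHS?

5/2

Ratio test on column x2 — row 1: 5/2 = 5/2; row 2: 23/3 = 23/3. Minimum is 5/2 at row 1 (u1 leaves); pivot element 2.
Divide row 1 by 2; eliminate column x2 from the other rows.
In the new row 1, the RHS entry is the old entry divided by the pivot: 5/2 = 5/2.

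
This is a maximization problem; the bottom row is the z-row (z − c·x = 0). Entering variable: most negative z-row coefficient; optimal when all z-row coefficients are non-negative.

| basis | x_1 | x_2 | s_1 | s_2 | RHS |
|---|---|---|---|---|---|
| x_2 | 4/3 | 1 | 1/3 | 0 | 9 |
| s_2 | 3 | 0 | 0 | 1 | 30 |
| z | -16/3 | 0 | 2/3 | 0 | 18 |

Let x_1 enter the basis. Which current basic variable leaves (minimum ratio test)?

Column x_1 entries and ratios — x_2: 9/(4/3) = 27/4; s_2: 30/3 = 10.
Smallest ratio is 27/4 in the row of x_2, so x_2 leaves.

x_2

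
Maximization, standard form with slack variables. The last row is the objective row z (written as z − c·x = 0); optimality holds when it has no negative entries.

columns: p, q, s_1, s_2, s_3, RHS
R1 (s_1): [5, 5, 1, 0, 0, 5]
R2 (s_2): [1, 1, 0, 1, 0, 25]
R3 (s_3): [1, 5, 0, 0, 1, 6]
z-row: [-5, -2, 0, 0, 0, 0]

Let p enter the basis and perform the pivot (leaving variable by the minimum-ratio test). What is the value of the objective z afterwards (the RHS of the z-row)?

5

Ratio test on column p — row 1: 5/5 = 1; row 2: 25/1 = 25; row 3: 6/1 = 6. Minimum is 1 at row 1 (s_1 leaves); pivot element 5.
Pivot on row 1; the z-row RHS becomes 0 − (-5)·1 = 5.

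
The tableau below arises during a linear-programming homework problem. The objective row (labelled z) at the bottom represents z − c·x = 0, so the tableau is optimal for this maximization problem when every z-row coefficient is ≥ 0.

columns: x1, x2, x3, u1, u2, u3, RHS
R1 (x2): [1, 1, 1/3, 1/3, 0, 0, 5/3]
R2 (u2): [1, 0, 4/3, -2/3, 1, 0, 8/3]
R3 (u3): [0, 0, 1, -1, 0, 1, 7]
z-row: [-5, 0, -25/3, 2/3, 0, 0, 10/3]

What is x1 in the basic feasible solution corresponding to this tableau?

0

x1 is not in the basis, so in the current basic feasible solution x1 = 0.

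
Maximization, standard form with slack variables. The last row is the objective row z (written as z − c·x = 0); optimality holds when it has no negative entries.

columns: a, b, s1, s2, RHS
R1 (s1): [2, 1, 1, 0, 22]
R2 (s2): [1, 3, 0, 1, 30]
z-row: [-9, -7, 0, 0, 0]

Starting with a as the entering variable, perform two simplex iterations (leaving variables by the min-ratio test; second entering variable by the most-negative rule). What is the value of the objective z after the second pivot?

Ratio test on column a — row 1: 22/2 = 11; row 2: 30/1 = 30. Minimum is 11 at row 1 (s1 leaves); pivot element 2.
Pivot on row 1; the z-row RHS becomes 0 − (-9)·11 = 99.
Next entering variable (most negative z-row entry -5/2): b.
Ratio test on column b — row 1: 11/(1/2) = 22; row 2: 19/(5/2) = 38/5. Minimum is 38/5 at row 2 (s2 leaves); pivot element 5/2.
After the second pivot the z-row RHS is 99 − (-5/2)·(38/5) = 118.

118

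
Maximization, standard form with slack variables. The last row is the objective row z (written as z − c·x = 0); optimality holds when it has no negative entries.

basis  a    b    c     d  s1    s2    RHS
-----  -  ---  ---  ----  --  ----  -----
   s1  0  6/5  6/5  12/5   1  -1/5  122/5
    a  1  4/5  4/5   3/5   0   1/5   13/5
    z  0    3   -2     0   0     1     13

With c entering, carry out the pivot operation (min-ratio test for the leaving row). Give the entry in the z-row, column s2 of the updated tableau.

3/2

Ratio test on column c — row 1: (122/5)/(6/5) = 61/3; row 2: (13/5)/(4/5) = 13/4. Minimum is 13/4 at row 2 (a leaves); pivot element 4/5.
Divide row 2 by 4/5; eliminate column c from the other rows.
z-row update in column s2: 1 − (-2)·(1/4) = 3/2.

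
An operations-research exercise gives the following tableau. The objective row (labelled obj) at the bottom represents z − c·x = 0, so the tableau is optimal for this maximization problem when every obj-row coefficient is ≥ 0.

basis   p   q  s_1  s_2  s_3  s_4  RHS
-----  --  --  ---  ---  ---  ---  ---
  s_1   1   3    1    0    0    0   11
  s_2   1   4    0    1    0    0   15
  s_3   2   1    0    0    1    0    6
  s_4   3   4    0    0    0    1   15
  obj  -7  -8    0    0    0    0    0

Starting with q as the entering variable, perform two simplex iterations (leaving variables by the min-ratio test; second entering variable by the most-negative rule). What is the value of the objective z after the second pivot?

Ratio test on column q — row 1: 11/3 = 11/3; row 2: 15/4 = 15/4; row 3: 6/1 = 6; row 4: 15/4 = 15/4. Minimum is 11/3 at row 1 (s_1 leaves); pivot element 3.
Pivot on row 1; the obj-row RHS becomes 0 − (-8)·(11/3) = 88/3.
Next entering variable (most negative obj-row entry -13/3): p.
Ratio test on column p — row 1: (11/3)/(1/3) = 11; row 2: entry -1/3 ≤ 0; row 3: (7/3)/(5/3) = 7/5; row 4: (1/3)/(5/3) = 1/5. Minimum is 1/5 at row 4 (s_4 leaves); pivot element 5/3.
After the second pivot the obj-row RHS is 88/3 − (-13/3)·(1/5) = 151/5.

151/5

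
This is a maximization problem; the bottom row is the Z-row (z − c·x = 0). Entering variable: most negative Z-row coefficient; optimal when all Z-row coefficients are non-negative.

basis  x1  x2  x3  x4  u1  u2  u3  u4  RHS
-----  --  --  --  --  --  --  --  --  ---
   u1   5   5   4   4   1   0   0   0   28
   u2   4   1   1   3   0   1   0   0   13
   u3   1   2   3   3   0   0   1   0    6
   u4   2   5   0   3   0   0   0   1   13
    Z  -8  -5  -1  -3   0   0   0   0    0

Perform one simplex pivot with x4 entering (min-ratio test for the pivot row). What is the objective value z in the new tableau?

6

Ratio test on column x4 — row 1: 28/4 = 7; row 2: 13/3 = 13/3; row 3: 6/3 = 2; row 4: 13/3 = 13/3. Minimum is 2 at row 3 (u3 leaves); pivot element 3.
Pivot on row 3; the Z-row RHS becomes 0 − (-3)·2 = 6.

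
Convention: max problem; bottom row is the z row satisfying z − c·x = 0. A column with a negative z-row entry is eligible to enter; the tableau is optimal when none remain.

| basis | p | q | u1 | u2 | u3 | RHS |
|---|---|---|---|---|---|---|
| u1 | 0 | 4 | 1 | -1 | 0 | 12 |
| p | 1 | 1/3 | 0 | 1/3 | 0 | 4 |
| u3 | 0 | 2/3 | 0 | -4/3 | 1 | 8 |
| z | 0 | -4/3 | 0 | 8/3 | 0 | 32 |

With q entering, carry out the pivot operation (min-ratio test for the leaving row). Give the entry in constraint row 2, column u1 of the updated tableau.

-1/12

Ratio test on column q — row 1: 12/4 = 3; row 2: 4/(1/3) = 12; row 3: 8/(2/3) = 12. Minimum is 3 at row 1 (u1 leaves); pivot element 4.
Divide row 1 by 4; eliminate column q from the other rows.
Row 2 update in column u1: 0 − (1/3)·(1/4) = -1/12.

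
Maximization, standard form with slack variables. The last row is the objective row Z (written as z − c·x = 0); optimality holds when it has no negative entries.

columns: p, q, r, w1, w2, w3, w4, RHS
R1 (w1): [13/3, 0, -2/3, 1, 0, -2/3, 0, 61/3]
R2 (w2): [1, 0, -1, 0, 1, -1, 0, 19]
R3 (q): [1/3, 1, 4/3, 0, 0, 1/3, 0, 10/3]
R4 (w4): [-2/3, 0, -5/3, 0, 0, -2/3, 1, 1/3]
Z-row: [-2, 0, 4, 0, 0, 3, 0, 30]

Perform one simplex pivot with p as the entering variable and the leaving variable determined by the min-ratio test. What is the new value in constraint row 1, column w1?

3/13

Ratio test on column p — row 1: (61/3)/(13/3) = 61/13; row 2: 19/1 = 19; row 3: (10/3)/(1/3) = 10; row 4: entry -2/3 ≤ 0. Minimum is 61/13 at row 1 (w1 leaves); pivot element 13/3.
Divide row 1 by 13/3; eliminate column p from the other rows.
In the new row 1, the w1 entry is the old entry divided by the pivot: 1/(13/3) = 3/13.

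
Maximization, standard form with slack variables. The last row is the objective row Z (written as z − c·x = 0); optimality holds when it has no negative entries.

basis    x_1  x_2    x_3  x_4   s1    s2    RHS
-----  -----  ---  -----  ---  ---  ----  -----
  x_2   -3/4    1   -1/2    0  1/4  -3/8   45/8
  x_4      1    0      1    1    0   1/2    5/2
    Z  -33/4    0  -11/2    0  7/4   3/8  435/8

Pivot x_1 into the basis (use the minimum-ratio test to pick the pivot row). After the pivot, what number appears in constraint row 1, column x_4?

3/4

Ratio test on column x_1 — row 1: entry -3/4 ≤ 0; row 2: (5/2)/1 = 5/2. Minimum is 5/2 at row 2 (x_4 leaves); pivot element 1.
Divide row 2 by 1; eliminate column x_1 from the other rows.
Row 1 update in column x_4: 0 − (-3/4)·1 = 3/4.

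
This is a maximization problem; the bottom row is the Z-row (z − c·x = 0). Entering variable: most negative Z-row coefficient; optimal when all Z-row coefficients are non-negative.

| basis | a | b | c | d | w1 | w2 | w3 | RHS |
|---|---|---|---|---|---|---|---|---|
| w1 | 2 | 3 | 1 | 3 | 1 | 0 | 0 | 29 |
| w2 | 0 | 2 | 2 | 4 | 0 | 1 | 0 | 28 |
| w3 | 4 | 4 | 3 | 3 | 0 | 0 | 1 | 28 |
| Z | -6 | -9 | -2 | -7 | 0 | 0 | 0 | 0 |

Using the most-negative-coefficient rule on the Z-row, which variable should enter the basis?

b

Negative Z-row entries: a: -6, b: -9, c: -2, d: -7.
The most negative is -9 in column b, so b enters.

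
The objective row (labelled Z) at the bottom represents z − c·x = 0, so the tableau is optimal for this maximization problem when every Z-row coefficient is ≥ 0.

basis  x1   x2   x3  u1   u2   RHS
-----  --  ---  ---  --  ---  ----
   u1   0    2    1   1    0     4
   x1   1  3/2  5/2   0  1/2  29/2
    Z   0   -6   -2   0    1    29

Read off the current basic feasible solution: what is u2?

0

u2 is not in the basis, so in the current basic feasible solution u2 = 0.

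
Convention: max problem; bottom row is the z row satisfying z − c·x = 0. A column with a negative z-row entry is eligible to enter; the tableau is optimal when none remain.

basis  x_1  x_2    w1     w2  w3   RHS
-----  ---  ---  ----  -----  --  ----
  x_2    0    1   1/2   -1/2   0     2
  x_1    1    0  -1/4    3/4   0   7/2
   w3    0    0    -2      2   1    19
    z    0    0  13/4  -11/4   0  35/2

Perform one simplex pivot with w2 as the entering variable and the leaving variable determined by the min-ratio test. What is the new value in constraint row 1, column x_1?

2/3

Ratio test on column w2 — row 1: entry -1/2 ≤ 0; row 2: (7/2)/(3/4) = 14/3; row 3: 19/2 = 19/2. Minimum is 14/3 at row 2 (x_1 leaves); pivot element 3/4.
Divide row 2 by 3/4; eliminate column w2 from the other rows.
Row 1 update in column x_1: 0 − (-1/2)·(4/3) = 2/3.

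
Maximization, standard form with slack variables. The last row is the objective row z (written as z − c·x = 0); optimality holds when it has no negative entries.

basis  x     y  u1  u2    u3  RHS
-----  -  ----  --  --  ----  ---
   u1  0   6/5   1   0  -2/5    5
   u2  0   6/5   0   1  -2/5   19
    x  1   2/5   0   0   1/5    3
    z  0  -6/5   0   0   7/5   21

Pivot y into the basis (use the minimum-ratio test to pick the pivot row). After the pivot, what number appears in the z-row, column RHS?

Ratio test on column y — row 1: 5/(6/5) = 25/6; row 2: 19/(6/5) = 95/6; row 3: 3/(2/5) = 15/2. Minimum is 25/6 at row 1 (u1 leaves); pivot element 6/5.
Divide row 1 by 6/5; eliminate column y from the other rows.
z-row update in column RHS: 21 − (-6/5)·(25/6) = 26.

26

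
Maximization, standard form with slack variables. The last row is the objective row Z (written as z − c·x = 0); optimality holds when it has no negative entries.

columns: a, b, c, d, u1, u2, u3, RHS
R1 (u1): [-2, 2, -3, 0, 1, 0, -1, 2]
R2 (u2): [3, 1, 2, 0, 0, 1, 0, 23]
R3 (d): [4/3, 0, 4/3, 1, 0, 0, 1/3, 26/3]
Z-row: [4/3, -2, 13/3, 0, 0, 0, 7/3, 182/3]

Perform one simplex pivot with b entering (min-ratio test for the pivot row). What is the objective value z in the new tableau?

Ratio test on column b — row 1: 2/2 = 1; row 2: 23/1 = 23; row 3: entry 0 ≤ 0. Minimum is 1 at row 1 (u1 leaves); pivot element 2.
Pivot on row 1; the Z-row RHS becomes 182/3 − (-2)·1 = 188/3.

188/3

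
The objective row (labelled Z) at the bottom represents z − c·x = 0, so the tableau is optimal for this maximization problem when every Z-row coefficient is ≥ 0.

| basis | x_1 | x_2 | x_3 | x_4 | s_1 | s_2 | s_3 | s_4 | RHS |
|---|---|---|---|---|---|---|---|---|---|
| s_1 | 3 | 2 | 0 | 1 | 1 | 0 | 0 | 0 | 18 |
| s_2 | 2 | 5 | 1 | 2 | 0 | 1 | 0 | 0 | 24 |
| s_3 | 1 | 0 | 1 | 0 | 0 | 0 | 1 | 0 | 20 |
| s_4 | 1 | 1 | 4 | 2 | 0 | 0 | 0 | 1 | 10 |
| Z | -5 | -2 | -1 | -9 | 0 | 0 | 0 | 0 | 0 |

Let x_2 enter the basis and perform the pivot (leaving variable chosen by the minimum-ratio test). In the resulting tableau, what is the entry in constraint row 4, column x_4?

Ratio test on column x_2 — row 1: 18/2 = 9; row 2: 24/5 = 24/5; row 3: entry 0 ≤ 0; row 4: 10/1 = 10. Minimum is 24/5 at row 2 (s_2 leaves); pivot element 5.
Divide row 2 by 5; eliminate column x_2 from the other rows.
Row 4 update in column x_4: 2 − 1·(2/5) = 8/5.

8/5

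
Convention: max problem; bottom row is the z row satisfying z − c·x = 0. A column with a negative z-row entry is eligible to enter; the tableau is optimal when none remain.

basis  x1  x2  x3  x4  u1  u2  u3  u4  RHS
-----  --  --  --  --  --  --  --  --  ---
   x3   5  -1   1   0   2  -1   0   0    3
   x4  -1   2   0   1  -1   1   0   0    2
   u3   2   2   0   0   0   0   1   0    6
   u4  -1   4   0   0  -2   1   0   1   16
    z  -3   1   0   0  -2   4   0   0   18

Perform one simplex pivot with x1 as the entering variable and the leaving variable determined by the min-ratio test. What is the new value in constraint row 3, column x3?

-2/5

Ratio test on column x1 — row 1: 3/5 = 3/5; row 2: entry -1 ≤ 0; row 3: 6/2 = 3; row 4: entry -1 ≤ 0. Minimum is 3/5 at row 1 (x3 leaves); pivot element 5.
Divide row 1 by 5; eliminate column x1 from the other rows.
Row 3 update in column x3: 0 − 2·(1/5) = -2/5.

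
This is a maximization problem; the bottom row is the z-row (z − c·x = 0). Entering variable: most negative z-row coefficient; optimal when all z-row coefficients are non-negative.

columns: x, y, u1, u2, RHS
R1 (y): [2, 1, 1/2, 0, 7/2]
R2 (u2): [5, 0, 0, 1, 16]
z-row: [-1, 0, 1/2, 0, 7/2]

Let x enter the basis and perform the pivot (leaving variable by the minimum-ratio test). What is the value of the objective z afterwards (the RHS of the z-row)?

21/4

Ratio test on column x — row 1: (7/2)/2 = 7/4; row 2: 16/5 = 16/5. Minimum is 7/4 at row 1 (y leaves); pivot element 2.
Pivot on row 1; the z-row RHS becomes 7/2 − (-1)·(7/4) = 21/4.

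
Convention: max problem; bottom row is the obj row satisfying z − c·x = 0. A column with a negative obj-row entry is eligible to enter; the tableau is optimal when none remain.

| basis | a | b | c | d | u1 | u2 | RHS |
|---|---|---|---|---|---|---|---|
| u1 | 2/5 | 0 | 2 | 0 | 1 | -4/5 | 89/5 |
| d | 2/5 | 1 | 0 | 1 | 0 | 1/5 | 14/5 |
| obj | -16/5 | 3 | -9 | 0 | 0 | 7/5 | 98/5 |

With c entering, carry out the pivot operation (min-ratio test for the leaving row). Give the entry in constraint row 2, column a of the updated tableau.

2/5

Ratio test on column c — row 1: (89/5)/2 = 89/10; row 2: entry 0 ≤ 0. Minimum is 89/10 at row 1 (u1 leaves); pivot element 2.
Divide row 1 by 2; eliminate column c from the other rows.
Row 2 update in column a: 2/5 − 0·(1/5) = 2/5.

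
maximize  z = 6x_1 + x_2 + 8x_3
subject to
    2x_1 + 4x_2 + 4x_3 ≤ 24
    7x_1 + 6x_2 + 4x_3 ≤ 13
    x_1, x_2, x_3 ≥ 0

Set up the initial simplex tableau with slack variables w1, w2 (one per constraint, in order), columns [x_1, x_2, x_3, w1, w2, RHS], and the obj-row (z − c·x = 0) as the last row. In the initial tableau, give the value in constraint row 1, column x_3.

4

Constraint 1 has coefficient 4 on x_3.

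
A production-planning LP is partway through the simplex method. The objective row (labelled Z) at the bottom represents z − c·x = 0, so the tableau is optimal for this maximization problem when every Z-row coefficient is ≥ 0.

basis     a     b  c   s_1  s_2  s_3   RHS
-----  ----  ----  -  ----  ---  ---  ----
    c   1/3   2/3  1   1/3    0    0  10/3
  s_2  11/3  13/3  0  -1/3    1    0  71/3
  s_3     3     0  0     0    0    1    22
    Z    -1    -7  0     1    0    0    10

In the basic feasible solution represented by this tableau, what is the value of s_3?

22

s_3 is basic (row 3); its value is the RHS of that row, 22.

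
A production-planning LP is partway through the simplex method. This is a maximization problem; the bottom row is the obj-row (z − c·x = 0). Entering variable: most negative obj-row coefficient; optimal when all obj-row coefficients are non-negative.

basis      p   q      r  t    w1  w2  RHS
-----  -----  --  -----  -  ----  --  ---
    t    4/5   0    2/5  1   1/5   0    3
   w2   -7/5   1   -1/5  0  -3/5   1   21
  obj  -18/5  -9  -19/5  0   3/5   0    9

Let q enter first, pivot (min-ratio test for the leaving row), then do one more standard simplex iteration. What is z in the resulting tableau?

1035/4

Ratio test on column q — row 1: entry 0 ≤ 0; row 2: 21/1 = 21. Minimum is 21 at row 2 (w2 leaves); pivot element 1.
Pivot on row 2; the obj-row RHS becomes 9 − (-9)·21 = 198.
Next entering variable (most negative obj-row entry -81/5): p.
Ratio test on column p — row 1: 3/(4/5) = 15/4; row 2: entry -7/5 ≤ 0. Minimum is 15/4 at row 1 (t leaves); pivot element 4/5.
After the second pivot the obj-row RHS is 198 − (-81/5)·(15/4) = 1035/4.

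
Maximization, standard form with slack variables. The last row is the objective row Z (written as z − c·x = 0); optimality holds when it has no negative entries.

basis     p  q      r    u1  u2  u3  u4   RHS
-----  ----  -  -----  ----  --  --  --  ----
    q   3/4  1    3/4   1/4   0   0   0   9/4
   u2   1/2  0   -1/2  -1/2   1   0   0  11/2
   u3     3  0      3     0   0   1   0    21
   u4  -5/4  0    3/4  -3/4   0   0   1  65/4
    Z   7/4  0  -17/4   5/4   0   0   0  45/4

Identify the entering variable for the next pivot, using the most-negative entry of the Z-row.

Negative Z-row entries: r: -17/4.
The most negative is -17/4 in column r, so r enters.

r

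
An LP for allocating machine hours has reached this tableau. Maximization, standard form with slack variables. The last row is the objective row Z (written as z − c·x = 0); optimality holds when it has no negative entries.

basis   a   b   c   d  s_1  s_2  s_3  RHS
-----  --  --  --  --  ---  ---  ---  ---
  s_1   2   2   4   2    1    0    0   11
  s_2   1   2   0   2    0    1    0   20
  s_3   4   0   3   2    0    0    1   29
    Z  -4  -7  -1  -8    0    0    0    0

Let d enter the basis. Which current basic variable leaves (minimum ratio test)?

Column d entries and ratios — s_1: 11/2 = 11/2; s_2: 20/2 = 10; s_3: 29/2 = 29/2.
Smallest ratio is 11/2 in the row of s_1, so s_1 leaves.

s_1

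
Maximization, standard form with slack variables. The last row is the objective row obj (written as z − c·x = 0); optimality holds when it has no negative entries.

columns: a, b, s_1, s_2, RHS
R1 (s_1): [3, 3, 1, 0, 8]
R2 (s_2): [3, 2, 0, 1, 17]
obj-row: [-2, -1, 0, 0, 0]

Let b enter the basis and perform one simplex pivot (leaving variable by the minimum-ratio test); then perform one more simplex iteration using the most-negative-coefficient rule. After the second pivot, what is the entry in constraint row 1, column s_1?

Ratio test on column b — row 1: 8/3 = 8/3; row 2: 17/2 = 17/2. Minimum is 8/3 at row 1 (s_1 leaves); pivot element 3.
Divide row 1 by 3; eliminate column b from the other rows.
Second iteration: most negative obj-row entry is -1 in column a, so a enters.
Ratio test on column a — row 1: (8/3)/1 = 8/3; row 2: (35/3)/1 = 35/3. Minimum is 8/3 at row 1 (b leaves); pivot element 1.
Divide row 1 by 1; eliminate column a from the other rows.
After both pivots, the entry at constraint row 1, column s_1 is 1/3.

1/3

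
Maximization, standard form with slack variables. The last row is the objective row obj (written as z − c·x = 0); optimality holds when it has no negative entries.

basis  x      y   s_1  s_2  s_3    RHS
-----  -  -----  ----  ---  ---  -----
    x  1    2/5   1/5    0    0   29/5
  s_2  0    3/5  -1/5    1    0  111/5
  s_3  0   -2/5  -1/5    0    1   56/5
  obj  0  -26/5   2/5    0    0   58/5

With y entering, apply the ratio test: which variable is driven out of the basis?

Column y entries and ratios — x: (29/5)/(2/5) = 29/2; s_2: (111/5)/(3/5) = 37; s_3: -2/5 ≤ 0, skip.
Smallest ratio is 29/2 in the row of x, so x leaves.

x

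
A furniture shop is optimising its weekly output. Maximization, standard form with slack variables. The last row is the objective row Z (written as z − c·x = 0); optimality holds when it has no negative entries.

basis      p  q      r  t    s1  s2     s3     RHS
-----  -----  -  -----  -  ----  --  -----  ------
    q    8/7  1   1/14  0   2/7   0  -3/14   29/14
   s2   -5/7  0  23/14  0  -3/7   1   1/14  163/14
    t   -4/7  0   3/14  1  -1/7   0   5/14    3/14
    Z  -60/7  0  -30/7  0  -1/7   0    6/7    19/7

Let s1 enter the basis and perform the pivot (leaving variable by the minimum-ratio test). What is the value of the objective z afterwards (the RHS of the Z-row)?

15/4

Ratio test on column s1 — row 1: (29/14)/(2/7) = 29/4; row 2: entry -3/7 ≤ 0; row 3: entry -1/7 ≤ 0. Minimum is 29/4 at row 1 (q leaves); pivot element 2/7.
Pivot on row 1; the Z-row RHS becomes 19/7 − (-1/7)·(29/4) = 15/4.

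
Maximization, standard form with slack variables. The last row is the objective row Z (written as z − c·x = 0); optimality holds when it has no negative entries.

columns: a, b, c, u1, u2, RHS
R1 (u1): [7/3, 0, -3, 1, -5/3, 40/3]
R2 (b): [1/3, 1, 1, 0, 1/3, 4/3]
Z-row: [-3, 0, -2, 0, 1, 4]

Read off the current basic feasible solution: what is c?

c is not in the basis, so in the current basic feasible solution c = 0.

0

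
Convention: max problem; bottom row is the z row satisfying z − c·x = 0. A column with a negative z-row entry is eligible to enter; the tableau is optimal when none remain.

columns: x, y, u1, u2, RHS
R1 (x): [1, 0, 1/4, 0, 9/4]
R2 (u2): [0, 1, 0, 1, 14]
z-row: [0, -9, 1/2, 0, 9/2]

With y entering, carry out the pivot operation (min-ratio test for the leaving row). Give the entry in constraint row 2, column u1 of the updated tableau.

0

Ratio test on column y — row 1: entry 0 ≤ 0; row 2: 14/1 = 14. Minimum is 14 at row 2 (u2 leaves); pivot element 1.
Divide row 2 by 1; eliminate column y from the other rows.
In the new row 2, the u1 entry is the old entry divided by the pivot: 0/1 = 0.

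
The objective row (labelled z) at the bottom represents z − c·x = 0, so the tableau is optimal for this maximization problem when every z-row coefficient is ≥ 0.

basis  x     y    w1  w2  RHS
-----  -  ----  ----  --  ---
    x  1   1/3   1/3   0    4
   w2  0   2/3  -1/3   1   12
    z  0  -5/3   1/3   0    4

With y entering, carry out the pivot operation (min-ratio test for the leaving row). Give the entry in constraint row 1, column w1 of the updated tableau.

1

Ratio test on column y — row 1: 4/(1/3) = 12; row 2: 12/(2/3) = 18. Minimum is 12 at row 1 (x leaves); pivot element 1/3.
Divide row 1 by 1/3; eliminate column y from the other rows.
In the new row 1, the w1 entry is the old entry divided by the pivot: (1/3)/(1/3) = 1.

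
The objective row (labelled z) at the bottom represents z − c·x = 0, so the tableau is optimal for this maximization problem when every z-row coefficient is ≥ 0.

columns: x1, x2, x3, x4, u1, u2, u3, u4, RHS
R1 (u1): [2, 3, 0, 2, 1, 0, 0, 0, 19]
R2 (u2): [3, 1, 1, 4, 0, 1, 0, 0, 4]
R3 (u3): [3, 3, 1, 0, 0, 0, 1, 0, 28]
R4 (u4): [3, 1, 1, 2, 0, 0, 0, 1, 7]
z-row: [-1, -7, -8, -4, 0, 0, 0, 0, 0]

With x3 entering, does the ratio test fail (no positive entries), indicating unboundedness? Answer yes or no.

Column x3 has positive entries in row(s) 2, 3, 4, so the ratio test bounds it — not unbounded.

no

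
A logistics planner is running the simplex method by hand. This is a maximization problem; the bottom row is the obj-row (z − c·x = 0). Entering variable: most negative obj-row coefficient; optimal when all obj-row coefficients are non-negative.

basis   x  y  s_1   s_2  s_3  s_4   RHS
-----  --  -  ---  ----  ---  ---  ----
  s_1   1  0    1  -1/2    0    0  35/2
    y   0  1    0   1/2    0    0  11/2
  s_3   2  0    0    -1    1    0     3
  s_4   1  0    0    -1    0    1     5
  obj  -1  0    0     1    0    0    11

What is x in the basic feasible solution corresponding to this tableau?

x is not in the basis, so in the current basic feasible solution x = 0.

0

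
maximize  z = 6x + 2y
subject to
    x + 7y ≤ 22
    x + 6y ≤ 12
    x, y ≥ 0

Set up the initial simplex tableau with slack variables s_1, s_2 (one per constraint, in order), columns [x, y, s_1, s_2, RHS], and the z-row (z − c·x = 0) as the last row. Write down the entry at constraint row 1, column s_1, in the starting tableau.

Slack s_1 belongs to constraint 1; its column is the unit vector e_1, so the entry in row 1 is 1.

1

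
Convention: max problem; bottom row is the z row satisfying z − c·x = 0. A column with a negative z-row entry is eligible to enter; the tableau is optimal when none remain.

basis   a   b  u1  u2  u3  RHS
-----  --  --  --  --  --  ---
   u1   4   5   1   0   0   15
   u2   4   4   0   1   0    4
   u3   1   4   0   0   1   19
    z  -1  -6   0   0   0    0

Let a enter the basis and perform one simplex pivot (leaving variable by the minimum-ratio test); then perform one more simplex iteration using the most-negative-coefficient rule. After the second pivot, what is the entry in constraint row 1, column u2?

Ratio test on column a — row 1: 15/4 = 15/4; row 2: 4/4 = 1; row 3: 19/1 = 19. Minimum is 1 at row 2 (u2 leaves); pivot element 4.
Divide row 2 by 4; eliminate column a from the other rows.
Second iteration: most negative z-row entry is -5 in column b, so b enters.
Ratio test on column b — row 1: 11/1 = 11; row 2: 1/1 = 1; row 3: 18/3 = 6. Minimum is 1 at row 2 (a leaves); pivot element 1.
Divide row 2 by 1; eliminate column b from the other rows.
After both pivots, the entry at constraint row 1, column u2 is -5/4.

-5/4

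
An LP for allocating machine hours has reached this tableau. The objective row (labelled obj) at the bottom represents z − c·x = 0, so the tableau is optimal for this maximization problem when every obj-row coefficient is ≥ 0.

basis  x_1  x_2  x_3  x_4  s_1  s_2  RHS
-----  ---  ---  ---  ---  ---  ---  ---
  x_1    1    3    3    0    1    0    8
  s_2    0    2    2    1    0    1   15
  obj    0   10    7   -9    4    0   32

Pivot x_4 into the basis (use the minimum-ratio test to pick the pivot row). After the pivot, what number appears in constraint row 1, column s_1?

1

Ratio test on column x_4 — row 1: entry 0 ≤ 0; row 2: 15/1 = 15. Minimum is 15 at row 2 (s_2 leaves); pivot element 1.
Divide row 2 by 1; eliminate column x_4 from the other rows.
Row 1 update in column s_1: 1 − 0·0 = 1.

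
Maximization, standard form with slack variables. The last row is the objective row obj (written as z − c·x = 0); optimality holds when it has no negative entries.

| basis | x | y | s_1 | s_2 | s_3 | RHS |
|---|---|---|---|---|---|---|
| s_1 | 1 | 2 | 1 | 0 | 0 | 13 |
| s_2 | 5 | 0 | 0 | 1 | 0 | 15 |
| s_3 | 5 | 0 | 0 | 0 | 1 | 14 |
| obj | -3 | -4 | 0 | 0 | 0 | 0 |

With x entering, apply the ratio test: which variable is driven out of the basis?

s_3

Column x entries and ratios — s_1: 13/1 = 13; s_2: 15/5 = 3; s_3: 14/5 = 14/5.
Smallest ratio is 14/5 in the row of s_3, so s_3 leaves.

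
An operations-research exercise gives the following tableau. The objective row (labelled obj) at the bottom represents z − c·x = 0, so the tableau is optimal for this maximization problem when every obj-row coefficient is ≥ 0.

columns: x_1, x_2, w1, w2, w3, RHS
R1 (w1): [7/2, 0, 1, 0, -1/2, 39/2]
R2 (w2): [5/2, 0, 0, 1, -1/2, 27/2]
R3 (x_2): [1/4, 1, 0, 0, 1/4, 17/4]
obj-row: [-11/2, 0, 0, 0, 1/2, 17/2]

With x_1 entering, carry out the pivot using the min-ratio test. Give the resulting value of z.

191/5

Ratio test on column x_1 — row 1: (39/2)/(7/2) = 39/7; row 2: (27/2)/(5/2) = 27/5; row 3: (17/4)/(1/4) = 17. Minimum is 27/5 at row 2 (w2 leaves); pivot element 5/2.
Pivot on row 2; the obj-row RHS becomes 17/2 − (-11/2)·(27/5) = 191/5.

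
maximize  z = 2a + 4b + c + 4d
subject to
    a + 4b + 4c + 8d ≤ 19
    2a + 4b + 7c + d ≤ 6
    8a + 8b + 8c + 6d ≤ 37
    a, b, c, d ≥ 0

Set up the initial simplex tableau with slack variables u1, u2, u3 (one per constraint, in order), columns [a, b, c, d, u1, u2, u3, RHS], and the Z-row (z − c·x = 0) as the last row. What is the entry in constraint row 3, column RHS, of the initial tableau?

37

The RHS of constraint 3 is b_3 = 37.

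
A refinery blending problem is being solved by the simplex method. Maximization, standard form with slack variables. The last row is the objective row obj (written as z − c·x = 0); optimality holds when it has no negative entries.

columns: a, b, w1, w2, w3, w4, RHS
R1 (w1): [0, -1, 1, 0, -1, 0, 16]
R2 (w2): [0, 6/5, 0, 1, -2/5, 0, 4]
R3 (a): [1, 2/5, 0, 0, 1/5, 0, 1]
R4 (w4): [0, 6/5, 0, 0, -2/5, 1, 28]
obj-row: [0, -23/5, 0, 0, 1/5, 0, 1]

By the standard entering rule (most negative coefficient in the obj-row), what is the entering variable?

b

Negative obj-row entries: b: -23/5.
The most negative is -23/5 in column b, so b enters.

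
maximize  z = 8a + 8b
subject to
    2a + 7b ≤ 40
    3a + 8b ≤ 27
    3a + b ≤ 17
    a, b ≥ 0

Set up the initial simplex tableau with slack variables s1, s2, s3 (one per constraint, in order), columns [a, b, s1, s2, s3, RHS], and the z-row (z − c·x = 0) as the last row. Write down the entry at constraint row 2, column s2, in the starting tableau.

Slack s2 belongs to constraint 2; its column is the unit vector e_2, so the entry in row 2 is 1.

1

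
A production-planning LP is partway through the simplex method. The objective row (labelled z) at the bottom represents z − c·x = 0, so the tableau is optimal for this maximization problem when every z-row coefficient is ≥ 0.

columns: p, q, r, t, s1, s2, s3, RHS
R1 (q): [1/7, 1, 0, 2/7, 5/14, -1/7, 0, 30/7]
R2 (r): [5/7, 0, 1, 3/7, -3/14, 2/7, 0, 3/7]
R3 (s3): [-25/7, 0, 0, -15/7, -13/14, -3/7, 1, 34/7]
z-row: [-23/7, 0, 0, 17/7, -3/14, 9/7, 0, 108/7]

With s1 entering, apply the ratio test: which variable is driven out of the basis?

q

Column s1 entries and ratios — q: (30/7)/(5/14) = 12; r: -3/14 ≤ 0, skip; s3: -13/14 ≤ 0, skip.
Smallest ratio is 12 in the row of q, so q leaves.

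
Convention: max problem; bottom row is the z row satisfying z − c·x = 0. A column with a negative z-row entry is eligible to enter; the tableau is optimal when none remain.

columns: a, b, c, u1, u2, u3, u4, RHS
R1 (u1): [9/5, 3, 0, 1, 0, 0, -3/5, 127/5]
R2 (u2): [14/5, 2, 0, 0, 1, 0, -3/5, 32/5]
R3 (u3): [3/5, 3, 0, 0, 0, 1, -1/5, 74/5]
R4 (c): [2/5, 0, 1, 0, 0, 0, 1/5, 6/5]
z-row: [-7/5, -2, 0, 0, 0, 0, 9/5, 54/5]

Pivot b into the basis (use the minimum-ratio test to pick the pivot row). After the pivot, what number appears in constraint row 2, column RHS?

Ratio test on column b — row 1: (127/5)/3 = 127/15; row 2: (32/5)/2 = 16/5; row 3: (74/5)/3 = 74/15; row 4: entry 0 ≤ 0. Minimum is 16/5 at row 2 (u2 leaves); pivot element 2.
Divide row 2 by 2; eliminate column b from the other rows.
In the new row 2, the RHS entry is the old entry divided by the pivot: (32/5)/2 = 16/5.

16/5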